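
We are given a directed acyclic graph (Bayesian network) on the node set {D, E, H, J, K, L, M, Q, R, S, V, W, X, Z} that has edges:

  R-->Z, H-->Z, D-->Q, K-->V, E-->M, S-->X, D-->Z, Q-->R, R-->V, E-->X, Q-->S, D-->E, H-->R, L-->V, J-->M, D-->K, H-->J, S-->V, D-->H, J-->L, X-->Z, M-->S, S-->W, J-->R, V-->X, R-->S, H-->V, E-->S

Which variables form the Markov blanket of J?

{E, H, L, M, Q, R}

The Markov blanket of a node is its parents, its children, and the other parents of its children.
Parents of J: H.
Children of J: L, M, R.
Other parents of J's children:
  L: —
  M: E
  R: H, Q
So the Markov blanket of J is {E, H, L, M, Q, R}.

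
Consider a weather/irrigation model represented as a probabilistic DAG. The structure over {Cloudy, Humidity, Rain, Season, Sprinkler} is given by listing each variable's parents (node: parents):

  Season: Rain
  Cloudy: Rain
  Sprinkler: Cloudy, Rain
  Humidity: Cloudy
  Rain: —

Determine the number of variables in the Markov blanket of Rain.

By definition, MB(Rain) is built from Rain's parents, Rain's children, and the co-parents of Rain.
Children of Rain: Cloudy, Season, Sprinkler.
Rain's parents: none.
Co-parents of Rain (other parents of its children):
  Cloudy: no additional parents.
  Season has no other parent.
  Sprinkler's other parent is Cloudy.
MB(Rain) = {Cloudy, Season, Sprinkler}, which has 3 nodes.

3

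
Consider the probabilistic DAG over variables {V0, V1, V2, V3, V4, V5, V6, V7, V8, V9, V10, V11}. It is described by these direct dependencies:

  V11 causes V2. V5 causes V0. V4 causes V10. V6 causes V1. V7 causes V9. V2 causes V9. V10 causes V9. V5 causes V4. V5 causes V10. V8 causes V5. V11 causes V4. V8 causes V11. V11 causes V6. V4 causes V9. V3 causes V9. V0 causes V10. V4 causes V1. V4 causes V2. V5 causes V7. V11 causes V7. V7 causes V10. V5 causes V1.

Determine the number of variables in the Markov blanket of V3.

5

A node's Markov blanket = Pa ∪ Ch ∪ (parents of Ch other than the node itself).
V3 has no parents.
V3's children: V9.
Parents of each child, excluding V3:
  V9: V2, V4, V7, V10
MB(V3) = {V2, V4, V7, V9, V10}, which has 5 nodes.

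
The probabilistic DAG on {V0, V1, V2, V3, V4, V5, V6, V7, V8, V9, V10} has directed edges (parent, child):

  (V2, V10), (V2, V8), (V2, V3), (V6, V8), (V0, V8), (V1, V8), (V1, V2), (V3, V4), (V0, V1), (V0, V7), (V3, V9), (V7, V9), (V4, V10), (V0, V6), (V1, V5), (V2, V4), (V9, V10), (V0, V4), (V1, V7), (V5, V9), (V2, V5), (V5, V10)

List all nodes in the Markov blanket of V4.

Pa(V4) = {V0, V2, V3}.
Ch(V4) = {V10}.
For each child, the remaining parents (spouses of V4):
  V10: V2, V5, V9
So the Markov blanket of V4 is {V0, V2, V3, V5, V9, V10}.

{V0, V2, V3, V5, V9, V10}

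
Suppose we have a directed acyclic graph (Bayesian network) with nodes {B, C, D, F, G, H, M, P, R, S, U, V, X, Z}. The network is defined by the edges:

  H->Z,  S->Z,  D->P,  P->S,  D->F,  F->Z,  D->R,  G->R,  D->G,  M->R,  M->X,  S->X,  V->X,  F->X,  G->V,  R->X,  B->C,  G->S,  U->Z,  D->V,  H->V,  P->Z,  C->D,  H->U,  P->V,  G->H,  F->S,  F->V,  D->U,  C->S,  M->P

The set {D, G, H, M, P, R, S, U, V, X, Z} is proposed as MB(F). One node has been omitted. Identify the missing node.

F has parent D.
Ch(F) = {S, V, X, Z}.
For each child, the remaining parents (spouses of F):
  S's other parents are C, G, P.
  parents(V) \ {F} = {D, G, H, P}.
  X also has parents M, R, S, V.
  Z's other parents are H, P, S, U.
MB(F) = {C, D, G, H, M, P, R, S, U, V, X, Z}.
Comparing with the claimed set, C is missing.

C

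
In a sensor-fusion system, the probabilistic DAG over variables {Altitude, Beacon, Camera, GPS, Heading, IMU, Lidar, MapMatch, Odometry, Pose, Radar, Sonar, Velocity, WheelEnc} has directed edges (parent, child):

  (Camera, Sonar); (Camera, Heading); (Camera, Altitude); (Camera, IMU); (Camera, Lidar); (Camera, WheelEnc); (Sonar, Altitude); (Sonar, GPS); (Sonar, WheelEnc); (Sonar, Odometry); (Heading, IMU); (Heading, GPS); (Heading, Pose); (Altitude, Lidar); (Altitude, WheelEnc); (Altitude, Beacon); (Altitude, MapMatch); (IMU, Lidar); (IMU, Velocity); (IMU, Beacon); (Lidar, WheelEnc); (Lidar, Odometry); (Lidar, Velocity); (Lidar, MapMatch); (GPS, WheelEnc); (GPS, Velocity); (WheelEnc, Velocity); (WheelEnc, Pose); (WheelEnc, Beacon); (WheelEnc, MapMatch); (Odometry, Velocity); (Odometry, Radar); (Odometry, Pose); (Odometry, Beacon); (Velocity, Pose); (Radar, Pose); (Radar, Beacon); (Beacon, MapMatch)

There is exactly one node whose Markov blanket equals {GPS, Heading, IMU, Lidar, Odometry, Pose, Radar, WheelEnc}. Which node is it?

Velocity

The target node must have every member of {GPS, Heading, IMU, Lidar, Odometry, Pose, Radar, WheelEnc} as a parent, child, or co-parent, and no others.
Parents of Velocity: GPS, IMU, Lidar, Odometry, WheelEnc; children: Pose; co-parents: Heading, Odometry, Radar, WheelEnc.
These exactly cover the given set, so the node is Velocity.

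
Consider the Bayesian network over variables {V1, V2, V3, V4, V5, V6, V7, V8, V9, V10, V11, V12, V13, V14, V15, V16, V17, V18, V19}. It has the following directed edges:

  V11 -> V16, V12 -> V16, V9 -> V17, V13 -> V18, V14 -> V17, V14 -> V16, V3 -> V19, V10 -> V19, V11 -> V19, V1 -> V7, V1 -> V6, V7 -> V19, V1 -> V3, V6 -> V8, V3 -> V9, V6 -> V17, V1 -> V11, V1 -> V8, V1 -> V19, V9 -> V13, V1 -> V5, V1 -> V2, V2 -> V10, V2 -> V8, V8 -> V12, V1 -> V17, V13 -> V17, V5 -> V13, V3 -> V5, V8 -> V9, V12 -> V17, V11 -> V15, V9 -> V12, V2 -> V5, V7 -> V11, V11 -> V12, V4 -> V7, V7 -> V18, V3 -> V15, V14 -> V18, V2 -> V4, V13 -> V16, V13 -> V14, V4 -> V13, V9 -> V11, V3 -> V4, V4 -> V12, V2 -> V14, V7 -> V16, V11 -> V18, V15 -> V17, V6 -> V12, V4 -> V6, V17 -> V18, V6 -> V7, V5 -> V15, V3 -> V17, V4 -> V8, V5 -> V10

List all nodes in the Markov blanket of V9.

{V1, V3, V4, V5, V6, V7, V8, V11, V12, V13, V14, V15, V17}

By definition, MB(V9) is built from V9's parents, V9's children, and the co-parents of V9.
Children of V9: V11, V12, V13, V17.
V9's parents: V3, V8.
For each child, the remaining parents (spouses of V9):
  V11's other parents are V1, V7.
  parents(V12) \ {V9} = {V4, V6, V8, V11}.
  V13 also has parents V4, V5.
  parents(V17) \ {V9} = {V1, V3, V6, V12, V13, V14, V15}.
Taking the union gives {V1, V3, V4, V5, V6, V7, V8, V11, V12, V13, V14, V15, V17}.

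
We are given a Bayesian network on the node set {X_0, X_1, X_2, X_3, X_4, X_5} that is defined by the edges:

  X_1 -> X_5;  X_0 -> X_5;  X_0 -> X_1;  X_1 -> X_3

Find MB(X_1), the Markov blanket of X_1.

{X_0, X_3, X_5}

Pa(X_1) = {X_0}.
X_1 has children X_3, X_5.
Co-parents of X_1 (other parents of its children):
  X_3 has no other parent.
  parents(X_5) \ {X_1} = {X_0}.
So the Markov blanket of X_1 is {X_0, X_3, X_5}.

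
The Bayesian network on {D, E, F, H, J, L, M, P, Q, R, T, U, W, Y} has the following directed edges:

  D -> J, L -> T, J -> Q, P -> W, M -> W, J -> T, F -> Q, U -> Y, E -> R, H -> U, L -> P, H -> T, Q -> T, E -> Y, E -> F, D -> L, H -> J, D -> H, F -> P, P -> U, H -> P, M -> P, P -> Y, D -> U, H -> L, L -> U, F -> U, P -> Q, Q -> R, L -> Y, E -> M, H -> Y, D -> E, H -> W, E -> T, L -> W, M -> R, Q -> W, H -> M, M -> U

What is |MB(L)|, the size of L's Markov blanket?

The Markov blanket of a node is its parents, its children, and the other parents of its children.
L's parents: D, H.
L has children P, T, U, W, Y.
Parents of each child, excluding L:
  P's other parents are F, H, M.
  parents(T) \ {L} = {E, H, J, Q}.
  parents(U) \ {L} = {D, F, H, M, P}.
  W's other parents are H, M, P, Q.
  parents(Y) \ {L} = {E, H, P, U}.
MB(L) = {D, E, F, H, J, M, P, Q, T, U, W, Y}, which has 12 nodes.

12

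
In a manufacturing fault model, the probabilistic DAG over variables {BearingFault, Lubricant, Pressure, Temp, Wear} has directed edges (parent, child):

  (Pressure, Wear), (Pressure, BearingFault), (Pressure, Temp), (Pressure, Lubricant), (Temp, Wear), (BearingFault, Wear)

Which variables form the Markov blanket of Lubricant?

{Pressure}

Children of Lubricant: none.
Lubricant has parent Pressure.
With no children, Lubricant has no spouses; the co-parent set is empty.
So the Markov blanket of Lubricant is {Pressure}.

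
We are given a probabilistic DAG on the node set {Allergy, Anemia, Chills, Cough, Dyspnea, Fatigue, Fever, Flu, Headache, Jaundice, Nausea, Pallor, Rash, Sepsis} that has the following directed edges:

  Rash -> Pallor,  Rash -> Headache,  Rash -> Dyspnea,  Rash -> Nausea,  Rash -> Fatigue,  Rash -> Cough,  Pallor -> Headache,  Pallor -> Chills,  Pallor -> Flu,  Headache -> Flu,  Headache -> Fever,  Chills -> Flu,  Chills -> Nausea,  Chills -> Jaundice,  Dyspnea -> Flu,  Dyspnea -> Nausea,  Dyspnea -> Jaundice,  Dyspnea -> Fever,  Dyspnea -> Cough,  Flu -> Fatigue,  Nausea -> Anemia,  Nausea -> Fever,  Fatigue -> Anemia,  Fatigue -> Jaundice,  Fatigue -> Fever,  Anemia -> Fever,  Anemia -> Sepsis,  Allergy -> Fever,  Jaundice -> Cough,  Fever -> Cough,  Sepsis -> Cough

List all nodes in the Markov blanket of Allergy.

The Markov blanket of a node is its parents, its children, and the other parents of its children.
Parents of Allergy: none.
Children of Allergy: Fever.
Parents of each child, excluding Allergy:
  Fever's other parents are Anemia, Dyspnea, Fatigue, Headache, Nausea.
Union: {} ∪ {Fever} ∪ {Anemia, Dyspnea, Fatigue, Headache, Nausea} = {Anemia, Dyspnea, Fatigue, Fever, Headache, Nausea}.

{Anemia, Dyspnea, Fatigue, Fever, Headache, Nausea}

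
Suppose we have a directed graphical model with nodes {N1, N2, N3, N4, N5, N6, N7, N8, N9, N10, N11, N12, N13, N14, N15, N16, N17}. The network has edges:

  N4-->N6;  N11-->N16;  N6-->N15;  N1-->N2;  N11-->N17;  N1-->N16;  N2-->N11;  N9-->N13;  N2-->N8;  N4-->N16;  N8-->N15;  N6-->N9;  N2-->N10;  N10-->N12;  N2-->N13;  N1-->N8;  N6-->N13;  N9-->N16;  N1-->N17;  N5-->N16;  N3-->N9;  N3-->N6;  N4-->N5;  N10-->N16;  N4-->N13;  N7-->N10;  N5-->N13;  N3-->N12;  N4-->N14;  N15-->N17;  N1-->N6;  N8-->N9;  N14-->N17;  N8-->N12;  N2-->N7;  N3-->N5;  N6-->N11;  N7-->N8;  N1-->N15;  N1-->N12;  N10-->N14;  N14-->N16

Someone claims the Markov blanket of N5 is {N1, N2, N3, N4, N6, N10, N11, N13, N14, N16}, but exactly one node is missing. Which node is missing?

N5's children: N13, N16.
N5 has parents N3, N4.
Parents of each child, excluding N5:
  N13: N2, N4, N6, N9
  N16: N1, N4, N9, N10, N11, N14
MB(N5) = {N1, N2, N3, N4, N6, N9, N10, N11, N13, N14, N16}.
Comparing with the claimed set, N9 is missing.

N9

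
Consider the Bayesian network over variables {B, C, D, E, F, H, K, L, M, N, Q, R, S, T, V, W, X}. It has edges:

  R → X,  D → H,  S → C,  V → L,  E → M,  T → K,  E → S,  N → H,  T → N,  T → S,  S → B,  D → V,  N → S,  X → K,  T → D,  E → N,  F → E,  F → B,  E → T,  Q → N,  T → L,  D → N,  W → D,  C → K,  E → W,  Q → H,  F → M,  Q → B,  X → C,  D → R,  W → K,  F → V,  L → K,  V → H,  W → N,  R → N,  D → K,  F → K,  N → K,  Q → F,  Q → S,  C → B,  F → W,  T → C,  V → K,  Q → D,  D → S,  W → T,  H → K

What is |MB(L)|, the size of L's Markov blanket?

L has parents T, V.
Children of L: K.
Co-parents of L (other parents of its children):
  K's other parents are C, D, F, H, N, T, V, W, X.
MB(L) = {C, D, F, H, K, N, T, V, W, X}, which has 10 nodes.

10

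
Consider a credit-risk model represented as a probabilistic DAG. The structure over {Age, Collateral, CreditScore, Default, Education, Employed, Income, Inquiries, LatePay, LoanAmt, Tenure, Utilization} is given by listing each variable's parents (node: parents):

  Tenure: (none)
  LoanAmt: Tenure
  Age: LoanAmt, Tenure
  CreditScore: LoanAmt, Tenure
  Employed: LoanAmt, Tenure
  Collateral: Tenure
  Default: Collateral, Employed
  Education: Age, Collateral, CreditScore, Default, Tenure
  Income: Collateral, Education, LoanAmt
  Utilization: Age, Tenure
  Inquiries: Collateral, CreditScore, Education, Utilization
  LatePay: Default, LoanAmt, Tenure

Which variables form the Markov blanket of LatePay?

{Default, LoanAmt, Tenure}

The Markov blanket of a node is its parents, its children, and the other parents of its children.
Ch(LatePay) = {}.
Parents of LatePay: Default, LoanAmt, Tenure.
LatePay has no children, so there are no co-parents.
Union: {Default, LoanAmt, Tenure} ∪ {} ∪ {} = {Default, LoanAmt, Tenure}.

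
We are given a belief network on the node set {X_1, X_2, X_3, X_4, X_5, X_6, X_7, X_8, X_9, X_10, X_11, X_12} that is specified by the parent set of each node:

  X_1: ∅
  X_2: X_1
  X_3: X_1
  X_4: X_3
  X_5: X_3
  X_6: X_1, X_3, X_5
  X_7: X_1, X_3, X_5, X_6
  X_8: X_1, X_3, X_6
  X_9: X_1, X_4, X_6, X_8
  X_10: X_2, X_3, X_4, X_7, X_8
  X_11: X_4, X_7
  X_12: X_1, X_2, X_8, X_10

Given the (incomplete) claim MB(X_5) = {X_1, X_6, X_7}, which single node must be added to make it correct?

X_3

A node's Markov blanket = Pa ∪ Ch ∪ (parents of Ch other than the node itself).
Pa(X_5) = {X_3}.
Children of X_5: X_6, X_7.
Other parents of X_5's children:
  X_6: X_1, X_3
  X_7: X_1, X_3, X_6
MB(X_5) = {X_1, X_3, X_6, X_7}.
Comparing with the claimed set, X_3 is missing.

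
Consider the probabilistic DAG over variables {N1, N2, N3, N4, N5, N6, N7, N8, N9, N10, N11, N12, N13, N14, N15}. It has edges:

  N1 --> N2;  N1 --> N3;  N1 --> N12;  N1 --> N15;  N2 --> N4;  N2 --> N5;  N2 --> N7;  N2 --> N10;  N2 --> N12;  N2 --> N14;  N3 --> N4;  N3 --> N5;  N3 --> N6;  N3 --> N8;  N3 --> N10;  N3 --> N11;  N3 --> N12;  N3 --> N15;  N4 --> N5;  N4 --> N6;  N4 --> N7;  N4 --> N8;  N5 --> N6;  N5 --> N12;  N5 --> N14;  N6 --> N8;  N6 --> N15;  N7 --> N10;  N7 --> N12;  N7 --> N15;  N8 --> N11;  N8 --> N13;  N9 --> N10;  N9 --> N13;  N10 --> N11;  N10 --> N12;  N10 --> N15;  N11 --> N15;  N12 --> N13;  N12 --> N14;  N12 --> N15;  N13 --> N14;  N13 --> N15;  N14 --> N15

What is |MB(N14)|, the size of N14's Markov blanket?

11

A node's Markov blanket = Pa ∪ Ch ∪ (parents of Ch other than the node itself).
N14's parents: N2, N5, N12, N13.
Ch(N14) = {N15}.
Co-parents of N14 (other parents of its children):
  parents(N15) \ {N14} = {N1, N3, N6, N7, N10, N11, N12, N13}.
MB(N14) = {N1, N2, N3, N5, N6, N7, N10, N11, N12, N13, N15}, which has 11 nodes.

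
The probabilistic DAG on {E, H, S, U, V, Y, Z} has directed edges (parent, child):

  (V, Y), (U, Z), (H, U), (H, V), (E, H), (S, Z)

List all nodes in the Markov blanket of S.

{U, Z}

Recall MB(v) = parents ∪ children ∪ spouses, where spouses are the other parents of v's children.
S has no parents.
Children of S: Z.
Co-parents of S (other parents of its children):
  Z's other parent is U.
Taking the union gives {U, Z}.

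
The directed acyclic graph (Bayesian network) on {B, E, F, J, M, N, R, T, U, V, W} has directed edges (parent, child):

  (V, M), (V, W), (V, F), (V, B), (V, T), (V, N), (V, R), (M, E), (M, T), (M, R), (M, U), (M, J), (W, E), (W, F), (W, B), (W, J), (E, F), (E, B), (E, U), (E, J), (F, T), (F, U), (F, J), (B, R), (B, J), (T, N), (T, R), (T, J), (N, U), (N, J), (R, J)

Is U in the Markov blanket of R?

By definition, MB(R) is built from R's parents, R's children, and the co-parents of R.
Children of R: J.
Pa(R) = {B, M, T, V}.
Parents of each child, excluding R:
  J also has parents B, E, F, M, N, T, W.
MB(R) = {B, E, F, J, M, N, T, V, W}; U is not in this set.

No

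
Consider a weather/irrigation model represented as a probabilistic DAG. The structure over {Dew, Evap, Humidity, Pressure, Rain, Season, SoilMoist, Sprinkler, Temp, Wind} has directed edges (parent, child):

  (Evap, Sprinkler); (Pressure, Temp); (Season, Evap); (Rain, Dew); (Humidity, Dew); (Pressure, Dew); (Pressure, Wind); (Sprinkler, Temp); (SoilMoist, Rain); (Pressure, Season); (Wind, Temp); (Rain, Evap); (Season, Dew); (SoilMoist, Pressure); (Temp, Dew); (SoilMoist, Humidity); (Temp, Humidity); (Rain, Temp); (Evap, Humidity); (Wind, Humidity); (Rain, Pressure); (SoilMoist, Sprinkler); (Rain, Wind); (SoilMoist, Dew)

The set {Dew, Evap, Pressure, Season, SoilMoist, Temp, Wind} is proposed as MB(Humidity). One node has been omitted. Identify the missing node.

Rain

Parents of Humidity: Evap, SoilMoist, Temp, Wind.
Ch(Humidity) = {Dew}.
For each child, the remaining parents (spouses of Humidity):
  Dew: Pressure, Rain, Season, SoilMoist, Temp
MB(Humidity) = {Dew, Evap, Pressure, Rain, Season, SoilMoist, Temp, Wind}.
Comparing with the claimed set, Rain is missing.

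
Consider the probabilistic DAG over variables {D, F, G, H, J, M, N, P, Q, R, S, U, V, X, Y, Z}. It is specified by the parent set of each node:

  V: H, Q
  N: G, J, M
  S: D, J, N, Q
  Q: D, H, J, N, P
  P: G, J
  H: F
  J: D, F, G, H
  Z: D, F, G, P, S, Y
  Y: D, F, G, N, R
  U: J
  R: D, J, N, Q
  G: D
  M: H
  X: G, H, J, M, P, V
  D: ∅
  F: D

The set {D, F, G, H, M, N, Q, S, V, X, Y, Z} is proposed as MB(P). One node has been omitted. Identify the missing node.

J

By definition, MB(P) is built from P's parents, P's children, and the co-parents of P.
Children of P: Q, X, Z.
Pa(P) = {G, J}.
Co-parents of P (other parents of its children):
  parents(Q) \ {P} = {D, H, J, N}.
  parents(X) \ {P} = {G, H, J, M, V}.
  Z's other parents are D, F, G, S, Y.
MB(P) = {D, F, G, H, J, M, N, Q, S, V, X, Y, Z}.
Comparing with the claimed set, J is missing.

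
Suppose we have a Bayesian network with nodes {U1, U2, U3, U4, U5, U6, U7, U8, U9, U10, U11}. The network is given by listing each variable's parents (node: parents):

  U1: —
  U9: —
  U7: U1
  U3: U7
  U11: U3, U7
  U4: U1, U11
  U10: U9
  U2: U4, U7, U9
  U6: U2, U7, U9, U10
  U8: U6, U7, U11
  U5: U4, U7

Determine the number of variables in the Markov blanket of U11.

Parents of U11: U3, U7.
Children of U11: U4, U8.
Parents of each child, excluding U11:
  U4 also has parent U1.
  parents(U8) \ {U11} = {U6, U7}.
MB(U11) = {U1, U3, U4, U6, U7, U8}, which has 6 nodes.

6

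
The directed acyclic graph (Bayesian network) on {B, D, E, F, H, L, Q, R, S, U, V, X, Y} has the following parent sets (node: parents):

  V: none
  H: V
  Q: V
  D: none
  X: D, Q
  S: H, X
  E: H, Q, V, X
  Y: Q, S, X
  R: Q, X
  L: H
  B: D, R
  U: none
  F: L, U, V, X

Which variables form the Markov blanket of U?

Parents of U: none.
Ch(U) = {F}.
Other parents of U's children:
  parents(F) \ {U} = {L, V, X}.
Taking the union gives {F, L, V, X}.

{F, L, V, X}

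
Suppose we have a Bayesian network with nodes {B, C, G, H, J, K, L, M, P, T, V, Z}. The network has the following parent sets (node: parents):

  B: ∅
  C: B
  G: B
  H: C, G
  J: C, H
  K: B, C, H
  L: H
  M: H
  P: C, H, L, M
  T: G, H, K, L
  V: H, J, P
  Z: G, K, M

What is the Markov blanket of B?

{C, G, H, K}

B's parents: none.
B has children C, G, K.
For each child, the remaining parents (spouses of B):
  C: —
  G: —
  K: C, H
Taking the union gives {C, G, H, K}.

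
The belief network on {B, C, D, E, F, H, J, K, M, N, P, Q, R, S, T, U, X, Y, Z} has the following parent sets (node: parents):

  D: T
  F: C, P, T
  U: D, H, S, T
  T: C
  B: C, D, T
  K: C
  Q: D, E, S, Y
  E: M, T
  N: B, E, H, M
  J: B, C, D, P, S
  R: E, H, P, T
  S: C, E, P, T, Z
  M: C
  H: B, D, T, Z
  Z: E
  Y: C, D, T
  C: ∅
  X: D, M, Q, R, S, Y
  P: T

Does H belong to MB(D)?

H is a child of D.
So H ∈ MB(D).

Yes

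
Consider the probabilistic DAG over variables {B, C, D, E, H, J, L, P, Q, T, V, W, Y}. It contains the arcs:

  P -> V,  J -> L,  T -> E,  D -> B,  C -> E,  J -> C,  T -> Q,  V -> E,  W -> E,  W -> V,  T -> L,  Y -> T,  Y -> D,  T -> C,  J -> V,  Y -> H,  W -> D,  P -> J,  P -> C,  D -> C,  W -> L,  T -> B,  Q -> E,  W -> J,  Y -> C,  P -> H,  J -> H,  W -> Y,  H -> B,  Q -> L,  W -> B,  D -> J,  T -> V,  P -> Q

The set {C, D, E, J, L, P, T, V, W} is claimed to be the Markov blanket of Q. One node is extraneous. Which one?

D

By definition, MB(Q) is built from Q's parents, Q's children, and the co-parents of Q.
Q's parents: P, T.
Ch(Q) = {E, L}.
Parents of each child, excluding Q:
  L also has parents J, T, W.
  parents(E) \ {Q} = {C, T, V, W}.
MB(Q) = {C, E, J, L, P, T, V, W}.
D is neither a parent, child, nor co-parent of Q, so it does not belong.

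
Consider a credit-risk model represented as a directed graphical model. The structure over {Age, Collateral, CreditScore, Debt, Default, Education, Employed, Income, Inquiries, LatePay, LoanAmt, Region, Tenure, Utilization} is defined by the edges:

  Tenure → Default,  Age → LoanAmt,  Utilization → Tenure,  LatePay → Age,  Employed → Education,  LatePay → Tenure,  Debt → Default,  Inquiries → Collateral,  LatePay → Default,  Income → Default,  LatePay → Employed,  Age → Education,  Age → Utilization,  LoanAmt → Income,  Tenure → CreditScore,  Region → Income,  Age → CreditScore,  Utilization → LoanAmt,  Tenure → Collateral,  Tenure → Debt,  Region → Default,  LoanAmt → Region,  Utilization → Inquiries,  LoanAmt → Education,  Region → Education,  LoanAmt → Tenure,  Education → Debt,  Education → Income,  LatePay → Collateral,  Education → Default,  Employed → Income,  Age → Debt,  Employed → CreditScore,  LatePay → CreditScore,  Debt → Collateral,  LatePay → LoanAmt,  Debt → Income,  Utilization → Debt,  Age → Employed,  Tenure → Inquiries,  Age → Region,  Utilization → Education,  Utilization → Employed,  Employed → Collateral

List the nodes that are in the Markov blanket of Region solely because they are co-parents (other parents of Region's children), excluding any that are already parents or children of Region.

Children of Region: Default, Education, Income.
  parents(Education) \ {Region} = {Age, Employed, LoanAmt, Utilization}.
  Income's other parents are Debt, Education, Employed, LoanAmt.
  Default also has parents Debt, Education, Income, LatePay, Tenure.
Excluding nodes already adjacent to Region (Age, Default, Education, Income, LoanAmt), the co-parent-only contribution is {Debt, Employed, LatePay, Tenure, Utilization}.

{Debt, Employed, LatePay, Tenure, Utilization}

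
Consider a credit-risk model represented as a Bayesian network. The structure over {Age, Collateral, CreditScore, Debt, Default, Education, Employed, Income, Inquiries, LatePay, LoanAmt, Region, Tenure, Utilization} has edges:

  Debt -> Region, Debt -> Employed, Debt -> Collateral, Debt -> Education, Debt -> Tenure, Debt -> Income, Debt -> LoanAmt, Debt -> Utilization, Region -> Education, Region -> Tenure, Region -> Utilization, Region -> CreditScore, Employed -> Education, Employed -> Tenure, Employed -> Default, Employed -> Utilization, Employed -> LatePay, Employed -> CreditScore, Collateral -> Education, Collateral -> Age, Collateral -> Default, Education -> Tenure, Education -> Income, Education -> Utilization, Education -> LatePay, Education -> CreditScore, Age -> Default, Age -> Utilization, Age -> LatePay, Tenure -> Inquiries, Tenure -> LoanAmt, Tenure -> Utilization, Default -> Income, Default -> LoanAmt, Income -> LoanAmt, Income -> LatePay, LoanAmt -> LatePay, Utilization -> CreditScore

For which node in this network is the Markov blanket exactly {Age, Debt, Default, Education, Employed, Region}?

Collateral

The target node must have every member of {Age, Debt, Default, Education, Employed, Region} as a parent, child, or co-parent, and no others.
Parents of Collateral: Debt; children: Age, Default, Education; co-parents: Age, Debt, Employed, Region.
These exactly cover the given set, so the node is Collateral.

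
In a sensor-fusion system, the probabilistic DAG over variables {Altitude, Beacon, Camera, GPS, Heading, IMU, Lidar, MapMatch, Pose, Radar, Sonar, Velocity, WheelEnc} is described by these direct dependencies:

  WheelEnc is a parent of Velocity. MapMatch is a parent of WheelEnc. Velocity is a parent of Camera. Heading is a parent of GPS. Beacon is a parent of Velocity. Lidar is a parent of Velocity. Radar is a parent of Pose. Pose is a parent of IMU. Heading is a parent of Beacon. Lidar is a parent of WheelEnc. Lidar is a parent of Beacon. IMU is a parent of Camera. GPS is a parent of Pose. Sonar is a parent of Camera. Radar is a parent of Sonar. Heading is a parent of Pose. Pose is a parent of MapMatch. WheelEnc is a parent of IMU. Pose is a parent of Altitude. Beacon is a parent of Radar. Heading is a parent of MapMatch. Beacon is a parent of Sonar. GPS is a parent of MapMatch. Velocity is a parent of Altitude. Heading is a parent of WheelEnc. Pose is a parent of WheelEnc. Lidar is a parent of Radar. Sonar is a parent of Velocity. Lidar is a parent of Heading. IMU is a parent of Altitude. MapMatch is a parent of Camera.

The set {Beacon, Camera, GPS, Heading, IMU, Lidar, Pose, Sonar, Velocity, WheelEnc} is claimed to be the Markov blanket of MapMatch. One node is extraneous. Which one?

The Markov blanket of a node is its parents, its children, and the other parents of its children.
MapMatch has parents GPS, Heading, Pose.
MapMatch's children: Camera, WheelEnc.
For each child, the remaining parents (spouses of MapMatch):
  WheelEnc: Heading, Lidar, Pose
  Camera: IMU, Sonar, Velocity
MB(MapMatch) = {Camera, GPS, Heading, IMU, Lidar, Pose, Sonar, Velocity, WheelEnc}.
Beacon is neither a parent, child, nor co-parent of MapMatch, so it does not belong.

Beacon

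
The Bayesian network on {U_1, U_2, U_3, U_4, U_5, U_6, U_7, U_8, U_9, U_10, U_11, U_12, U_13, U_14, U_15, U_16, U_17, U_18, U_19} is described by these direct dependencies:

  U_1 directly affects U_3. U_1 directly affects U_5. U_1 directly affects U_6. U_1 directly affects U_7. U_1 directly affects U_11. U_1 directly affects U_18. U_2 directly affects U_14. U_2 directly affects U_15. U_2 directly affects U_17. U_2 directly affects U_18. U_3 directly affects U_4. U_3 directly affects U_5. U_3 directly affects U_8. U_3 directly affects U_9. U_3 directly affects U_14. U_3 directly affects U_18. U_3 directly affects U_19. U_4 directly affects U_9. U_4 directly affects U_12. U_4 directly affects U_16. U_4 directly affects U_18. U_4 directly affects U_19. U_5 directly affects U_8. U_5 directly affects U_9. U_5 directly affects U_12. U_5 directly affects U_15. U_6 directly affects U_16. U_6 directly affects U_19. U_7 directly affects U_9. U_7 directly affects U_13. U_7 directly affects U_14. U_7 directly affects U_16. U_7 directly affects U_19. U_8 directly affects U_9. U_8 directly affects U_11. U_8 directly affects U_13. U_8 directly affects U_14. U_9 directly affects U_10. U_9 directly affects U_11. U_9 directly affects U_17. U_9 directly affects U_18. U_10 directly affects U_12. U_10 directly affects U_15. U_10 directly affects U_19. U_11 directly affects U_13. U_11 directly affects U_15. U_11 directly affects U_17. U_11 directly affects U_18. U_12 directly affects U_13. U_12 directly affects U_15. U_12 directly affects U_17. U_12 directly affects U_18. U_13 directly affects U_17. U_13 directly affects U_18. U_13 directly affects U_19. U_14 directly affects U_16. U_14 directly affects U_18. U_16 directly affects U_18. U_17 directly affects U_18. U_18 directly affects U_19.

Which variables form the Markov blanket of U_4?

{U_1, U_2, U_3, U_5, U_6, U_7, U_8, U_9, U_10, U_11, U_12, U_13, U_14, U_16, U_17, U_18, U_19}

Pa(U_4) = {U_3}.
Ch(U_4) = {U_9, U_12, U_16, U_18, U_19}.
Co-parents of U_4 (other parents of its children):
  U_9 also has parents U_3, U_5, U_7, U_8.
  U_12's other parents are U_5, U_10.
  U_16's other parents are U_6, U_7, U_14.
  parents(U_18) \ {U_4} = {U_1, U_2, U_3, U_9, U_11, U_12, U_13, U_14, U_16, U_17}.
  parents(U_19) \ {U_4} = {U_3, U_6, U_7, U_10, U_13, U_18}.
Union: {U_3} ∪ {U_9, U_12, U_16, U_18, U_19} ∪ {U_1, U_2, U_3, U_5, U_6, U_7, U_8, U_9, U_10, U_11, U_12, U_13, U_14, U_16, U_17, U_18} = {U_1, U_2, U_3, U_5, U_6, U_7, U_8, U_9, U_10, U_11, U_12, U_13, U_14, U_16, U_17, U_18, U_19}.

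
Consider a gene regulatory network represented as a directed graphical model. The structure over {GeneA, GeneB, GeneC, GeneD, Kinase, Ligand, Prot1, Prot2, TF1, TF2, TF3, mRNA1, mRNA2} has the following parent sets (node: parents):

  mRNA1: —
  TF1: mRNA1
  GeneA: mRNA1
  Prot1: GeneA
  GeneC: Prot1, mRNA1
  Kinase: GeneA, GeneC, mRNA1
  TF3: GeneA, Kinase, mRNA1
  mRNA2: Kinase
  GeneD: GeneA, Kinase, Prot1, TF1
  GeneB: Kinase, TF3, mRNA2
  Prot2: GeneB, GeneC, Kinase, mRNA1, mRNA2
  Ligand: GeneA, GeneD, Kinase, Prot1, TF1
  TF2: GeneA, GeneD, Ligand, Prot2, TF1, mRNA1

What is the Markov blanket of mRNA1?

Children of mRNA1: GeneA, GeneC, Kinase, Prot2, TF1, TF2, TF3.
Parents of mRNA1: none.
Co-parents of mRNA1 (other parents of its children):
  TF1 has no other parent.
  GeneA has no other parent.
  GeneC's other parent is Prot1.
  Kinase also has parents GeneA, GeneC.
  TF3's other parents are GeneA, Kinase.
  parents(Prot2) \ {mRNA1} = {GeneB, GeneC, Kinase, mRNA2}.
  TF2 also has parents GeneA, GeneD, Ligand, Prot2, TF1.
Taking the union gives {GeneA, GeneB, GeneC, GeneD, Kinase, Ligand, Prot1, Prot2, TF1, TF2, TF3, mRNA2}.

{GeneA, GeneB, GeneC, GeneD, Kinase, Ligand, Prot1, Prot2, TF1, TF2, TF3, mRNA2}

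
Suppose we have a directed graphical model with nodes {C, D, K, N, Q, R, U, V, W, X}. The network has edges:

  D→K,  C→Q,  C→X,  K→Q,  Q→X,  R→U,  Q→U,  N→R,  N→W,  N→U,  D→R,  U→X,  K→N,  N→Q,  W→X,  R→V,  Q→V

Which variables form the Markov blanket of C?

{K, N, Q, U, W, X}

Pa(C) = {}.
C's children: Q, X.
Other parents of C's children:
  Q also has parents K, N.
  X also has parents Q, U, W.
So the Markov blanket of C is {K, N, Q, U, W, X}.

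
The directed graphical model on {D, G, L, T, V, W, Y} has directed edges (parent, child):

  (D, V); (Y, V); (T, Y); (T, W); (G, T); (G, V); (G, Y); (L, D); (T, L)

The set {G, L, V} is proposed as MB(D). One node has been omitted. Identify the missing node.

A node's Markov blanket = Pa ∪ Ch ∪ (parents of Ch other than the node itself).
D's children: V.
D's parents: L.
For each child, the remaining parents (spouses of D):
  V: G, Y
MB(D) = {G, L, V, Y}.
Comparing with the claimed set, Y is missing.

Y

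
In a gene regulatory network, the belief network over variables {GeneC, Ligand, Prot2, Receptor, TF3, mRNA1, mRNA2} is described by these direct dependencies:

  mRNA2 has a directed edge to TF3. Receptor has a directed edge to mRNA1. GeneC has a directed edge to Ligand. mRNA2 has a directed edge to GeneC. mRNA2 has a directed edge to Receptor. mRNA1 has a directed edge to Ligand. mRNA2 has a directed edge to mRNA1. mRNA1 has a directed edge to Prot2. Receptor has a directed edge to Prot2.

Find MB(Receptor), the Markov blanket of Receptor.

By definition, MB(Receptor) is built from Receptor's parents, Receptor's children, and the co-parents of Receptor.
Ch(Receptor) = {Prot2, mRNA1}.
Receptor has parent mRNA2.
For each child, the remaining parents (spouses of Receptor):
  mRNA1: mRNA2
  Prot2: mRNA1
Union: {mRNA2} ∪ {Prot2, mRNA1} ∪ {mRNA1, mRNA2} = {Prot2, mRNA1, mRNA2}.

{Prot2, mRNA1, mRNA2}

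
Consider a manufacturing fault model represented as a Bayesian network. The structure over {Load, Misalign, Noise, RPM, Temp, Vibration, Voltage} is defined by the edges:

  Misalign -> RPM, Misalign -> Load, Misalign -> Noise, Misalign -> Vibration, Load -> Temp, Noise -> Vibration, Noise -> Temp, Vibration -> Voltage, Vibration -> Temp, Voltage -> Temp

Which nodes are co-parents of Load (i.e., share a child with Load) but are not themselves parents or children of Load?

Children of Load: Temp.
  Temp's other parents are Noise, Vibration, Voltage.
Excluding nodes already adjacent to Load (Misalign, Temp), the co-parent-only contribution is {Noise, Vibration, Voltage}.

{Noise, Vibration, Voltage}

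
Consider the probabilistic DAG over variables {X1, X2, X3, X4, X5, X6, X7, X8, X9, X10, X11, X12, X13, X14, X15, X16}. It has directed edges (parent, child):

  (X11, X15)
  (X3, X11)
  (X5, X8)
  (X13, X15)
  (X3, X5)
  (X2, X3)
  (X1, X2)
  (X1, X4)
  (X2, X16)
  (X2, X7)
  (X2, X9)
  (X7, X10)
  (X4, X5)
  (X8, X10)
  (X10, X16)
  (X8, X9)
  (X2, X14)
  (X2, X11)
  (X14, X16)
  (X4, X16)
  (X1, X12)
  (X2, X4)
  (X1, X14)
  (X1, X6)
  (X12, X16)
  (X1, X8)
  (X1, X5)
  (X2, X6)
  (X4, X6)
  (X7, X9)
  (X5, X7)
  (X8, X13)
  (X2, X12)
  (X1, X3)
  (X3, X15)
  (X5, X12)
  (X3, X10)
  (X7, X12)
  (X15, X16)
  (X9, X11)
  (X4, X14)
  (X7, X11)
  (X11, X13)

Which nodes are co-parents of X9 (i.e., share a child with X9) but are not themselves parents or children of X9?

Children of X9: X11.
  X11: X2, X3, X7
Excluding nodes already adjacent to X9 (X2, X7, X8, X11), the co-parent-only contribution is {X3}.

{X3}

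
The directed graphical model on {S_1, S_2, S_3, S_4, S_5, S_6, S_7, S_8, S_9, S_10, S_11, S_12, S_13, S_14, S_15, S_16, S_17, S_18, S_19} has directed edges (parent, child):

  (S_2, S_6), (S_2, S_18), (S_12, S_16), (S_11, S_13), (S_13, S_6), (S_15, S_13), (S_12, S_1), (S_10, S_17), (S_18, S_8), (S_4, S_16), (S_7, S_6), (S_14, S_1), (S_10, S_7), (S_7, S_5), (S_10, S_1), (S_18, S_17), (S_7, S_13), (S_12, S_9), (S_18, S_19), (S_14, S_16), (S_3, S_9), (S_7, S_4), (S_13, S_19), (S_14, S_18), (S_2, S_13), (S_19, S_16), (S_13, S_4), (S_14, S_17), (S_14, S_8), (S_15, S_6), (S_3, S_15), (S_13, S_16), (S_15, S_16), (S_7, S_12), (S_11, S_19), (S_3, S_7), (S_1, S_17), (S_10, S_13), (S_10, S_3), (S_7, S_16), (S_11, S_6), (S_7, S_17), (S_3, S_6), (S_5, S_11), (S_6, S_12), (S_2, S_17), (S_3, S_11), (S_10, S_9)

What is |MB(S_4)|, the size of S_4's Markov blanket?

7

S_4's children: S_16.
S_4 has parents S_7, S_13.
Co-parents of S_4 (other parents of its children):
  S_16's other parents are S_7, S_12, S_13, S_14, S_15, S_19.
MB(S_4) = {S_7, S_12, S_13, S_14, S_15, S_16, S_19}, which has 7 nodes.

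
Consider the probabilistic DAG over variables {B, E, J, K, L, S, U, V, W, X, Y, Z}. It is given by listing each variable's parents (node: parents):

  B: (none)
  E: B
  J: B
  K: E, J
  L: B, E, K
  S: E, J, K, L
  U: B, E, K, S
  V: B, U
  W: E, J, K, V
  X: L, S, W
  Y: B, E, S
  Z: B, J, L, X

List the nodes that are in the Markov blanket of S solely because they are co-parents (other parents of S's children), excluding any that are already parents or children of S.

{B, W}

Children of S: U, X, Y.
  U's other parents are B, E, K.
  X's other parents are L, W.
  Y also has parents B, E.
Excluding nodes already adjacent to S (E, J, K, L, U, X, Y), the co-parent-only contribution is {B, W}.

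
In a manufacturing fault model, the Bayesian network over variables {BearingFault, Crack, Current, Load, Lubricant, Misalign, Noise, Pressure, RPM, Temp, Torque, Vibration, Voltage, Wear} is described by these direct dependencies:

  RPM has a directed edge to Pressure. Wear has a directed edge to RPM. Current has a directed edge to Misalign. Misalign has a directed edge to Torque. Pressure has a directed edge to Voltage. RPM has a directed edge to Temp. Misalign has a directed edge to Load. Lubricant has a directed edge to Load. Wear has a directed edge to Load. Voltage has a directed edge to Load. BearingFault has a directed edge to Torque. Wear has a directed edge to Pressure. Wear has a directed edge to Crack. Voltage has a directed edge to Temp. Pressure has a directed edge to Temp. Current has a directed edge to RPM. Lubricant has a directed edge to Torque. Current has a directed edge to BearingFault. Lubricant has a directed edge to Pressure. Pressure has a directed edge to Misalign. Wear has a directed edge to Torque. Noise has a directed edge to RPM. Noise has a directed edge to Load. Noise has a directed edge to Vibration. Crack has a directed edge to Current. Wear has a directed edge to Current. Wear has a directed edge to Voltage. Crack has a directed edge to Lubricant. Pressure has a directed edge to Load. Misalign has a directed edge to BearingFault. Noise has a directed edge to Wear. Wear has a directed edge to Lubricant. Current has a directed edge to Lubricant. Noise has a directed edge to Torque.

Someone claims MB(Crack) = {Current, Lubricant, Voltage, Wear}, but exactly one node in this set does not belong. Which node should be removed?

Voltage

The Markov blanket of a node is its parents, its children, and the other parents of its children.
Parents of Crack: Wear.
Ch(Crack) = {Current, Lubricant}.
Other parents of Crack's children:
  parents(Current) \ {Crack} = {Wear}.
  Lubricant's other parents are Current, Wear.
MB(Crack) = {Current, Lubricant, Wear}.
Voltage is neither a parent, child, nor co-parent of Crack, so it does not belong.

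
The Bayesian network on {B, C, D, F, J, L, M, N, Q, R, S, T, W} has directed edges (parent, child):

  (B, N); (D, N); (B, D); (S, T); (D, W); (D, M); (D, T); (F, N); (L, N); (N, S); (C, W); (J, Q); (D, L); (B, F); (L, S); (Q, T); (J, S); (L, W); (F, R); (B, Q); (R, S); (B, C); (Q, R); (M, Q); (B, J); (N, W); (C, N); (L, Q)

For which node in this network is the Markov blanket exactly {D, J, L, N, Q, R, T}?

The target node must have every member of {D, J, L, N, Q, R, T} as a parent, child, or co-parent, and no others.
Parents of S: J, L, N, R; children: T; co-parents: D, Q.
These exactly cover the given set, so the node is S.

S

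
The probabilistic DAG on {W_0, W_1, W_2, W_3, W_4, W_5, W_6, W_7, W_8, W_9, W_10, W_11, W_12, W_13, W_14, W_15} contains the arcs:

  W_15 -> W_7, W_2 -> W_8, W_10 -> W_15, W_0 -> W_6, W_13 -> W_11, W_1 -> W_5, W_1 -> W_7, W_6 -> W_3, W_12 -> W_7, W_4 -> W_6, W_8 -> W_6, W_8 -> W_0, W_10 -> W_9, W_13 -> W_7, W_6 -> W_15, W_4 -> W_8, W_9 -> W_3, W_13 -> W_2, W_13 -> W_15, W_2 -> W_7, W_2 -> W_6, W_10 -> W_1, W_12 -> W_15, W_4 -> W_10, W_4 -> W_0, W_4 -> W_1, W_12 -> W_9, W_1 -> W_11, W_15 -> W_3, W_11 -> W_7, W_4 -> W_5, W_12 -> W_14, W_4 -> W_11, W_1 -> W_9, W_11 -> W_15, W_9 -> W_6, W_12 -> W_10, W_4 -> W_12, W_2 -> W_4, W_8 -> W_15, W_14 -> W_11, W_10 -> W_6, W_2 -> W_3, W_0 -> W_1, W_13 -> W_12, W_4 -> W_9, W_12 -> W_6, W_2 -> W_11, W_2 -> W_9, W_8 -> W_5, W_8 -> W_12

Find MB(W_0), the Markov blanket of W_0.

{W_1, W_2, W_4, W_6, W_8, W_9, W_10, W_12}

Pa(W_0) = {W_4, W_8}.
W_0's children: W_1, W_6.
For each child, the remaining parents (spouses of W_0):
  W_1: W_4, W_10
  W_6: W_2, W_4, W_8, W_9, W_10, W_12
So the Markov blanket of W_0 is {W_1, W_2, W_4, W_6, W_8, W_9, W_10, W_12}.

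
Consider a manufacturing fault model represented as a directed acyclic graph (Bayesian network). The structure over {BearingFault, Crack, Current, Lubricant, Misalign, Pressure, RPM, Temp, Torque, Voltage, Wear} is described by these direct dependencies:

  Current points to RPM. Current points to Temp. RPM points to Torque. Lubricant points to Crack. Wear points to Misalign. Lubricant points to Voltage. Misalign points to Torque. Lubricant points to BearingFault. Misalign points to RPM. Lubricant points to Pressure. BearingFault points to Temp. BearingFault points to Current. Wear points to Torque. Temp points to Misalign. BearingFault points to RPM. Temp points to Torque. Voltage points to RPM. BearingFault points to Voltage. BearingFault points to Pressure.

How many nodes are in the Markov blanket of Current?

The Markov blanket of a node is its parents, its children, and the other parents of its children.
Parents of Current: BearingFault.
Children of Current: RPM, Temp.
For each child, the remaining parents (spouses of Current):
  Temp also has parent BearingFault.
  RPM's other parents are BearingFault, Misalign, Voltage.
MB(Current) = {BearingFault, Misalign, RPM, Temp, Voltage}, which has 5 nodes.

5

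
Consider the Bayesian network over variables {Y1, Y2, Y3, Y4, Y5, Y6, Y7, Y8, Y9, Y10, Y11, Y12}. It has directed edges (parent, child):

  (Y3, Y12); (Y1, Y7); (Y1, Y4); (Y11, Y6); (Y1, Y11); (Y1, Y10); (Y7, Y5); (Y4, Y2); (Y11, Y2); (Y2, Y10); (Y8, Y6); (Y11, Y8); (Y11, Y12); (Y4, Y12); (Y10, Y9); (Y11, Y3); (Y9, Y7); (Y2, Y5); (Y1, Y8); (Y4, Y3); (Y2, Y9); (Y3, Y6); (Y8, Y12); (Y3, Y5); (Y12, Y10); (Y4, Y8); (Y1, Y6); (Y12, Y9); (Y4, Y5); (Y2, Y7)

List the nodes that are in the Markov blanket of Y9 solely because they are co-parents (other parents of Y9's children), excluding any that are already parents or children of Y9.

Children of Y9: Y7.
  Y7's other parents are Y1, Y2.
Excluding nodes already adjacent to Y9 (Y2, Y7, Y10, Y12), the co-parent-only contribution is {Y1}.

{Y1}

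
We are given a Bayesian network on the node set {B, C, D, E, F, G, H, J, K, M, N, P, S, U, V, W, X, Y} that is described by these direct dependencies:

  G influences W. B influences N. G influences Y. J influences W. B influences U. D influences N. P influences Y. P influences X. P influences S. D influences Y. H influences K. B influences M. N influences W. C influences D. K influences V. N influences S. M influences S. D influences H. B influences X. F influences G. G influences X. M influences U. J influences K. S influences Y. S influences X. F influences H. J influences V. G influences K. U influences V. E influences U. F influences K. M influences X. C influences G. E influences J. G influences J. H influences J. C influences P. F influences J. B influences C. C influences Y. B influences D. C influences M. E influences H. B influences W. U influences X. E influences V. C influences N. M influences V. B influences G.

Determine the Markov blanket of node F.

{B, C, D, E, G, H, J, K}

A node's Markov blanket = Pa ∪ Ch ∪ (parents of Ch other than the node itself).
Parents of F: none.
F has children G, H, J, K.
Co-parents of F (other parents of its children):
  parents(G) \ {F} = {B, C}.
  H's other parents are D, E.
  J also has parents E, G, H.
  parents(K) \ {F} = {G, H, J}.
MB(F) = {B, C, D, E, G, H, J, K}.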